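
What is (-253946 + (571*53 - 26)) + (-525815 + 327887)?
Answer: -421637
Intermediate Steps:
(-253946 + (571*53 - 26)) + (-525815 + 327887) = (-253946 + (30263 - 26)) - 197928 = (-253946 + 30237) - 197928 = -223709 - 197928 = -421637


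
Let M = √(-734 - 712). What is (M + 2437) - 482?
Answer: 1955 + I*√1446 ≈ 1955.0 + 38.026*I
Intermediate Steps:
M = I*√1446 (M = √(-1446) = I*√1446 ≈ 38.026*I)
(M + 2437) - 482 = (I*√1446 + 2437) - 482 = (2437 + I*√1446) - 482 = 1955 + I*√1446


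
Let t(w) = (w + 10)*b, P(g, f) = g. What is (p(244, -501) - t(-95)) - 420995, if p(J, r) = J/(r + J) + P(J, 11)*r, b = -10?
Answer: -139831117/257 ≈ -5.4409e+5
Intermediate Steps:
p(J, r) = J*r + J/(J + r) (p(J, r) = J/(r + J) + J*r = J/(J + r) + J*r = J*r + J/(J + r))
t(w) = -100 - 10*w (t(w) = (w + 10)*(-10) = (10 + w)*(-10) = -100 - 10*w)
(p(244, -501) - t(-95)) - 420995 = (244*(1 + (-501)² + 244*(-501))/(244 - 501) - (-100 - 10*(-95))) - 420995 = (244*(1 + 251001 - 122244)/(-257) - (-100 + 950)) - 420995 = (244*(-1/257)*128758 - 1*850) - 420995 = (-31416952/257 - 850) - 420995 = -31635402/257 - 420995 = -139831117/257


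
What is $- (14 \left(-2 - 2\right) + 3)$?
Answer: $53$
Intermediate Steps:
$- (14 \left(-2 - 2\right) + 3) = - (14 \left(-4\right) + 3) = - (-56 + 3) = \left(-1\right) \left(-53\right) = 53$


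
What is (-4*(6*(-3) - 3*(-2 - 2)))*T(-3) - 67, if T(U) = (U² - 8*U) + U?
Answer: 653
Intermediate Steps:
T(U) = U² - 7*U
(-4*(6*(-3) - 3*(-2 - 2)))*T(-3) - 67 = (-4*(6*(-3) - 3*(-2 - 2)))*(-3*(-7 - 3)) - 67 = (-4*(-18 - 3*(-4)))*(-3*(-10)) - 67 = -4*(-18 + 12)*30 - 67 = -4*(-6)*30 - 67 = 24*30 - 67 = 720 - 67 = 653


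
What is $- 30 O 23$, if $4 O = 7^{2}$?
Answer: $- \frac{16905}{2} \approx -8452.5$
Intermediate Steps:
$O = \frac{49}{4}$ ($O = \frac{7^{2}}{4} = \frac{1}{4} \cdot 49 = \frac{49}{4} \approx 12.25$)
$- 30 O 23 = \left(-30\right) \frac{49}{4} \cdot 23 = \left(- \frac{735}{2}\right) 23 = - \frac{16905}{2}$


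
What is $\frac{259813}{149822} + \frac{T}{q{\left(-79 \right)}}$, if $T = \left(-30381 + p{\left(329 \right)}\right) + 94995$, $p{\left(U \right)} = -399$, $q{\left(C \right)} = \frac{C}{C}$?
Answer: $\frac{9621079543}{149822} \approx 64217.0$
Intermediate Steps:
$q{\left(C \right)} = 1$
$T = 64215$ ($T = \left(-30381 - 399\right) + 94995 = -30780 + 94995 = 64215$)
$\frac{259813}{149822} + \frac{T}{q{\left(-79 \right)}} = \frac{259813}{149822} + \frac{64215}{1} = 259813 \cdot \frac{1}{149822} + 64215 \cdot 1 = \frac{259813}{149822} + 64215 = \frac{9621079543}{149822}$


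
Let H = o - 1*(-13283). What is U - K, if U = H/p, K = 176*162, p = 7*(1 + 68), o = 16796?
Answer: -1963031/69 ≈ -28450.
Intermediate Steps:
H = 30079 (H = 16796 - 1*(-13283) = 16796 + 13283 = 30079)
p = 483 (p = 7*69 = 483)
K = 28512
U = 4297/69 (U = 30079/483 = 30079*(1/483) = 4297/69 ≈ 62.275)
U - K = 4297/69 - 1*28512 = 4297/69 - 28512 = -1963031/69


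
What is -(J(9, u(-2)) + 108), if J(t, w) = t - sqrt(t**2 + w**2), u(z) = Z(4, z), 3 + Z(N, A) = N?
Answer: -117 + sqrt(82) ≈ -107.94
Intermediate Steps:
Z(N, A) = -3 + N
u(z) = 1 (u(z) = -3 + 4 = 1)
-(J(9, u(-2)) + 108) = -((9 - sqrt(9**2 + 1**2)) + 108) = -((9 - sqrt(81 + 1)) + 108) = -((9 - sqrt(82)) + 108) = -(117 - sqrt(82)) = -117 + sqrt(82)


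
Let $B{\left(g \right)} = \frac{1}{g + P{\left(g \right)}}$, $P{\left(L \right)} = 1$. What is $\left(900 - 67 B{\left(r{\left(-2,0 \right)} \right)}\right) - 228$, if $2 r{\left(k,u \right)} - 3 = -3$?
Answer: $605$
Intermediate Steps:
$r{\left(k,u \right)} = 0$ ($r{\left(k,u \right)} = \frac{3}{2} + \frac{1}{2} \left(-3\right) = \frac{3}{2} - \frac{3}{2} = 0$)
$B{\left(g \right)} = \frac{1}{1 + g}$ ($B{\left(g \right)} = \frac{1}{g + 1} = \frac{1}{1 + g}$)
$\left(900 - 67 B{\left(r{\left(-2,0 \right)} \right)}\right) - 228 = \left(900 - \frac{67}{1 + 0}\right) - 228 = \left(900 - \frac{67}{1}\right) - 228 = \left(900 - 67\right) - 228 = 833 - 228 = 605$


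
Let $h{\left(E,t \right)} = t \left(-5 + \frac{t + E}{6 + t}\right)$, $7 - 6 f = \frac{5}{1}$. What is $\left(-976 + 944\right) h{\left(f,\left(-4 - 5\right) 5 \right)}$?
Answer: $- \frac{72160}{13} \approx -5550.8$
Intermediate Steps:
$f = \frac{1}{3}$ ($f = \frac{7}{6} - \frac{5 \cdot 1^{-1}}{6} = \frac{7}{6} - \frac{5 \cdot 1}{6} = \frac{7}{6} - \frac{5}{6} = \frac{1}{3} \approx 0.33333$)
$h{\left(E,t \right)} = t \left(-5 + \frac{E + t}{6 + t}\right)$
$\left(-976 + 944\right) h{\left(f,\left(-4 - 5\right) 5 \right)} = \left(-976 + 944\right) \frac{\left(-4 - 5\right) 5 \left(-30 + \frac{1}{3} - 4 \left(-4 - 5\right) 5\right)}{6 + \left(-4 - 5\right) 5} = - 32 \frac{\left(-9\right) 5 \left(-30 + \frac{1}{3} - 4 \left(\left(-9\right) 5\right)\right)}{6 - 45} = - 32 \left(- \frac{45 \left(-30 + \frac{1}{3} - -180\right)}{6 - 45}\right) = - 32 \left(- \frac{45 \left(-30 + \frac{1}{3} + 180\right)}{-39}\right) = - 32 \left(\left(-45\right) \left(- \frac{1}{39}\right) \frac{451}{3}\right) = \left(-32\right) \frac{2255}{13} = - \frac{72160}{13}$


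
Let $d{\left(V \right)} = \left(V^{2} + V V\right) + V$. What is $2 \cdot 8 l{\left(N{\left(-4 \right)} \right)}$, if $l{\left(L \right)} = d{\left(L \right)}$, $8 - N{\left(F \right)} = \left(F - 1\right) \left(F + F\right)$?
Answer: $32256$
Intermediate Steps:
$d{\left(V \right)} = V + 2 V^{2}$ ($d{\left(V \right)} = \left(V^{2} + V^{2}\right) + V = 2 V^{2} + V = V + 2 V^{2}$)
$N{\left(F \right)} = 8 - 2 F \left(-1 + F\right)$ ($N{\left(F \right)} = 8 - \left(F - 1\right) \left(F + F\right) = 8 - \left(-1 + F\right) 2 F = 8 - 2 F \left(-1 + F\right)$)
$l{\left(L \right)} = L \left(1 + 2 L\right)$
$2 \cdot 8 l{\left(N{\left(-4 \right)} \right)} = 2 \cdot 8 \left(8 - 2 \left(-4\right)^{2} + 2 \left(-4\right)\right) \left(1 + 2 \left(8 - 2 \left(-4\right)^{2} + 2 \left(-4\right)\right)\right) = 16 \left(8 - 32 - 8\right) \left(1 + 2 \left(8 - 32 - 8\right)\right) = 16 \left(- 32 \left(1 + 2 \left(-32\right)\right)\right) = 16 \left(- 32 \left(1 - 64\right)\right) = 16 \left(\left(-32\right) \left(-63\right)\right) = 16 \cdot 2016 = 32256$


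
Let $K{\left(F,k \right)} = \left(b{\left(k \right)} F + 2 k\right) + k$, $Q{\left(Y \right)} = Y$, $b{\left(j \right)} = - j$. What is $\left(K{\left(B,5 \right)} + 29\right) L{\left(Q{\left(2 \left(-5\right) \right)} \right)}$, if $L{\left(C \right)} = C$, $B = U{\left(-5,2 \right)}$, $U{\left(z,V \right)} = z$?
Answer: $-690$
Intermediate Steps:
$B = -5$
$K{\left(F,k \right)} = 3 k - F k$ ($K{\left(F,k \right)} = \left(- k F + 2 k\right) + k = \left(- F k + 2 k\right) + k = \left(2 k - F k\right) + k = 3 k - F k$)
$\left(K{\left(B,5 \right)} + 29\right) L{\left(Q{\left(2 \left(-5\right) \right)} \right)} = \left(5 \left(3 - -5\right) + 29\right) 2 \left(-5\right) = \left(5 \left(3 + 5\right) + 29\right) \left(-10\right) = \left(5 \cdot 8 + 29\right) \left(-10\right) = \left(40 + 29\right) \left(-10\right) = 69 \left(-10\right) = -690$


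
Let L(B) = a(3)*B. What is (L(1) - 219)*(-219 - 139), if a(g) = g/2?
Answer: 77865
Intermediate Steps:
a(g) = g/2 (a(g) = g*(1/2) = g/2)
L(B) = 3*B/2 (L(B) = ((1/2)*3)*B = 3*B/2)
(L(1) - 219)*(-219 - 139) = ((3/2)*1 - 219)*(-219 - 139) = (3/2 - 219)*(-358) = -435/2*(-358) = 77865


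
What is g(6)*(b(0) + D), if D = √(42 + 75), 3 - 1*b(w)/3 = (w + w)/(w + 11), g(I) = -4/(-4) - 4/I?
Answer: 3 + √13 ≈ 6.6056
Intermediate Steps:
g(I) = 1 - 4/I (g(I) = -4*(-¼) - 4/I = 1 - 4/I)
b(w) = 9 - 6*w/(11 + w) (b(w) = 9 - 3*(w + w)/(w + 11) = 9 - 3*2*w/(11 + w) = 9 - 6*w/(11 + w))
D = 3*√13 (D = √117 = 3*√13 ≈ 10.817)
g(6)*(b(0) + D) = ((-4 + 6)/6)*(3*(33 + 0)/(11 + 0) + 3*√13) = ((⅙)*2)*(3*33/11 + 3*√13) = (3*(1/11)*33 + 3*√13)/3 = (9 + 3*√13)/3 = 3 + √13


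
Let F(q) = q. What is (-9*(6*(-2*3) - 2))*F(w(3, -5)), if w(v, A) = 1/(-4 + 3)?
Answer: -342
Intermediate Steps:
w(v, A) = -1 (w(v, A) = 1/(-1) = -1)
(-9*(6*(-2*3) - 2))*F(w(3, -5)) = -9*(6*(-2*3) - 2)*(-1) = -9*(6*(-6) - 2)*(-1) = -9*(-36 - 2)*(-1) = -9*(-38)*(-1) = 342*(-1) = -342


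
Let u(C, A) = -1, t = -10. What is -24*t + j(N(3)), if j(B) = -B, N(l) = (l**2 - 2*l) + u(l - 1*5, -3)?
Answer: 238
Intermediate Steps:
N(l) = -1 + l**2 - 2*l (N(l) = (l**2 - 2*l) - 1 = -1 + l**2 - 2*l)
-24*t + j(N(3)) = -24*(-10) - (-1 + 3**2 - 2*3) = 240 - (-1 + 9 - 6) = 240 - 1*2 = 240 - 2 = 238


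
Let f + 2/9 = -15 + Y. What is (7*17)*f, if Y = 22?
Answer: 7259/9 ≈ 806.56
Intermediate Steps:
f = 61/9 (f = -2/9 + (-15 + 22) = -2/9 + 7 = 61/9 ≈ 6.7778)
(7*17)*f = (7*17)*(61/9) = 119*(61/9) = 7259/9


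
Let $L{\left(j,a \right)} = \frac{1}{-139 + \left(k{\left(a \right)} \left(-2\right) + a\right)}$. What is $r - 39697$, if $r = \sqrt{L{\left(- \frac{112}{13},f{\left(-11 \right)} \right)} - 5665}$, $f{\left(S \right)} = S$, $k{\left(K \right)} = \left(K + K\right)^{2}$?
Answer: $-39697 + \frac{9 i \sqrt{87417538}}{1118} \approx -39697.0 + 75.266 i$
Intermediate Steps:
$k{\left(K \right)} = 4 K^{2}$ ($k{\left(K \right)} = \left(2 K\right)^{2} = 4 K^{2}$)
$L{\left(j,a \right)} = \frac{1}{-139 + a - 8 a^{2}}$ ($L{\left(j,a \right)} = \frac{1}{-139 + \left(4 a^{2} \left(-2\right) + a\right)} = \frac{1}{-139 - \left(- a + 8 a^{2}\right)} = \frac{1}{-139 + a - 8 a^{2}}$)
$r = \frac{9 i \sqrt{87417538}}{1118}$ ($r = \sqrt{- \frac{1}{139 - -11 + 8 \left(-11\right)^{2}} - 5665} = \sqrt{- \frac{1}{139 + 11 + 8 \cdot 121} - 5665} = \sqrt{- \frac{1}{139 + 11 + 968} - 5665} = \sqrt{- \frac{1}{1118} - 5665} = \sqrt{- \frac{6333471}{1118}} = \frac{9 i \sqrt{87417538}}{1118} \approx 75.266 i$)
$r - 39697 = \frac{9 i \sqrt{87417538}}{1118} - 39697 = -39697 + \frac{9 i \sqrt{87417538}}{1118}$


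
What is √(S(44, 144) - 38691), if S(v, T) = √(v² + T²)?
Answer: √(-38691 + 4*√1417) ≈ 196.32*I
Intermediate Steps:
S(v, T) = √(T² + v²)
√(S(44, 144) - 38691) = √(√(144² + 44²) - 38691) = √(√(20736 + 1936) - 38691) = √(√22672 - 38691) = √(4*√1417 - 38691) = √(-38691 + 4*√1417)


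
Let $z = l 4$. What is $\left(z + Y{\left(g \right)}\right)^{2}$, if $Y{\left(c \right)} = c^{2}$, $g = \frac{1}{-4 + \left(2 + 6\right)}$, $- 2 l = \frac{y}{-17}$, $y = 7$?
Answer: $\frac{58081}{73984} \approx 0.78505$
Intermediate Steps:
$l = \frac{7}{34}$ ($l = - \frac{7 \frac{1}{-17}}{2} = - \frac{7 \left(- \frac{1}{17}\right)}{2} = \left(- \frac{1}{2}\right) \left(- \frac{7}{17}\right) = \frac{7}{34} \approx 0.20588$)
$g = \frac{1}{4}$ ($g = \frac{1}{-4 + 8} = \frac{1}{4} \approx 0.25$)
$z = \frac{14}{17}$ ($z = \frac{7}{34} \cdot 4 = \frac{14}{17} \approx 0.82353$)
$\left(z + Y{\left(g \right)}\right)^{2} = \left(\frac{14}{17} + \left(\frac{1}{4}\right)^{2}\right)^{2} = \left(\frac{14}{17} + \frac{1}{16}\right)^{2} = \left(\frac{241}{272}\right)^{2} = \frac{58081}{73984}$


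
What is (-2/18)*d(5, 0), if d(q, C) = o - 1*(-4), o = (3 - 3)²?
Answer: -4/9 ≈ -0.44444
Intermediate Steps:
o = 0 (o = 0² = 0)
d(q, C) = 4 (d(q, C) = 0 - 1*(-4) = 0 + 4 = 4)
(-2/18)*d(5, 0) = -2/18*4 = -2*1/18*4 = -⅑*4 = -4/9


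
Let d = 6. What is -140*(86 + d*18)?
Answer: -27160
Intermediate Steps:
-140*(86 + d*18) = -140*(86 + 6*18) = -140*(86 + 108) = -140*194 = -27160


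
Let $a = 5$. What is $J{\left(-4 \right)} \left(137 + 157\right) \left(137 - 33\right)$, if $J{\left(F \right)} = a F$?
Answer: $-611520$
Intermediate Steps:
$J{\left(F \right)} = 5 F$
$J{\left(-4 \right)} \left(137 + 157\right) \left(137 - 33\right) = 5 \left(-4\right) \left(137 + 157\right) \left(137 - 33\right) = - 20 \cdot 294 \cdot 104 = \left(-20\right) 30576 = -611520$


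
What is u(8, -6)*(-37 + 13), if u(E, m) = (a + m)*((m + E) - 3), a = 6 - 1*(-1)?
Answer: 24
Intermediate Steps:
a = 7 (a = 6 + 1 = 7)
u(E, m) = (7 + m)*(-3 + E + m) (u(E, m) = (7 + m)*((m + E) - 3) = (7 + m)*((E + m) - 3) = (7 + m)*(-3 + E + m))
u(8, -6)*(-37 + 13) = (-21 + (-6)**2 + 4*(-6) + 7*8 + 8*(-6))*(-37 + 13) = (-21 + 36 - 24 + 56 - 48)*(-24) = -1*(-24) = 24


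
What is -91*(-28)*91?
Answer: 231868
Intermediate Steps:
-91*(-28)*91 = 2548*91 = 231868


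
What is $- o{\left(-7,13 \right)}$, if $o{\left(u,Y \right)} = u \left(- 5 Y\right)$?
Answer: $-455$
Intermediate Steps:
$o{\left(u,Y \right)} = - 5 Y u$
$- o{\left(-7,13 \right)} = - \left(-5\right) 13 \left(-7\right) = \left(-1\right) 455 = -455$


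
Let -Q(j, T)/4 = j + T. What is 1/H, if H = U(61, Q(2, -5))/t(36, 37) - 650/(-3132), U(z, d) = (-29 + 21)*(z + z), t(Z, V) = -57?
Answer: 29754/515647 ≈ 0.057702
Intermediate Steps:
Q(j, T) = -4*T - 4*j (Q(j, T) = -4*(j + T) = -4*(T + j) = -4*T - 4*j)
U(z, d) = -16*z
H = 515647/29754 (H = -16*61/(-57) - 650/(-3132) = -976*(-1/57) - 650*(-1/3132) = 976/57 + 325/1566 = 515647/29754 ≈ 17.330)
1/H = 1/(515647/29754) = 29754/515647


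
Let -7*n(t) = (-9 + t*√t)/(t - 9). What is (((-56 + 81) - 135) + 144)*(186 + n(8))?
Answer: 43962/7 + 544*√2/7 ≈ 6390.2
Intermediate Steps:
n(t) = -(-9 + t^(3/2))/(7*(-9 + t)) (n(t) = -(-9 + t*√t)/(7*(t - 9)) = -(-9 + t^(3/2))/(7*(-9 + t)))
(((-56 + 81) - 135) + 144)*(186 + n(8)) = (((-56 + 81) - 135) + 144)*(186 + (9 - 8^(3/2))/(7*(-9 + 8))) = ((25 - 135) + 144)*(186 + (⅐)*(9 - 16*√2)/(-1)) = (-110 + 144)*(186 + (⅐)*(-1)*(9 - 16*√2)) = 34*(186 + (-9/7 + 16*√2/7)) = 34*(1293/7 + 16*√2/7) = 43962/7 + 544*√2/7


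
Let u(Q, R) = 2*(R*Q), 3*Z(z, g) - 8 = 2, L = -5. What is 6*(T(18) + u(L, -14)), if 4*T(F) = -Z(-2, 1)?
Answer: 835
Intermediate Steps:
Z(z, g) = 10/3 (Z(z, g) = 8/3 + (1/3)*2 = 8/3 + 2/3 = 10/3)
u(Q, R) = 2*Q*R (u(Q, R) = 2*(Q*R) = 2*Q*R)
T(F) = -5/6 (T(F) = (-1*10/3)/4 = (1/4)*(-10/3) = -5/6)
6*(T(18) + u(L, -14)) = 6*(-5/6 + 2*(-5)*(-14)) = 6*(-5/6 + 140) = 6*(835/6) = 835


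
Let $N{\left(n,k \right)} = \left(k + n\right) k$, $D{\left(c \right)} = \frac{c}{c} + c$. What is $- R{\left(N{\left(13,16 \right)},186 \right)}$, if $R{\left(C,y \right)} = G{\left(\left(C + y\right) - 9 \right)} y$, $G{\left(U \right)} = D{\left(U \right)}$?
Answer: $-119412$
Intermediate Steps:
$D{\left(c \right)} = 1 + c$
$G{\left(U \right)} = 1 + U$
$N{\left(n,k \right)} = k \left(k + n\right)$
$R{\left(C,y \right)} = y \left(-8 + C + y\right)$ ($R{\left(C,y \right)} = \left(1 - \left(9 - C - y\right)\right) y = \left(1 + \left(-9 + C + y\right)\right) y = \left(-8 + C + y\right) y = y \left(-8 + C + y\right)$)
$- R{\left(N{\left(13,16 \right)},186 \right)} = - 186 \left(-8 + 16 \left(16 + 13\right) + 186\right) = - 186 \left(-8 + 16 \cdot 29 + 186\right) = - 186 \left(-8 + 464 + 186\right) = - 186 \cdot 642 = \left(-1\right) 119412 = -119412$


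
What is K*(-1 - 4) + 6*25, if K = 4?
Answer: 130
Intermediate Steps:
K*(-1 - 4) + 6*25 = 4*(-1 - 4) + 6*25 = 4*(-5) + 150 = -20 + 150 = 130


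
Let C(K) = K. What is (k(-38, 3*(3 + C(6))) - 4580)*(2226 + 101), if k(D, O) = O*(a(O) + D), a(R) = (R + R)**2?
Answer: 170164202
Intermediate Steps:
a(R) = 4*R**2 (a(R) = (2*R)**2 = 4*R**2)
k(D, O) = O*(D + 4*O**2) (k(D, O) = O*(4*O**2 + D) = O*(D + 4*O**2))
(k(-38, 3*(3 + C(6))) - 4580)*(2226 + 101) = ((3*(3 + 6))*(-38 + 4*(3*(3 + 6))**2) - 4580)*(2226 + 101) = ((3*9)*(-38 + 4*(3*9)**2) - 4580)*2327 = (27*(-38 + 4*27**2) - 4580)*2327 = (27*(-38 + 4*729) - 4580)*2327 = (27*(-38 + 2916) - 4580)*2327 = (27*2878 - 4580)*2327 = (77706 - 4580)*2327 = 73126*2327 = 170164202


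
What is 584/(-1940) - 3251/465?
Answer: -65785/9021 ≈ -7.2924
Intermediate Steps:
584/(-1940) - 3251/465 = 584*(-1/1940) - 3251*1/465 = -146/485 - 3251/465 = -65785/9021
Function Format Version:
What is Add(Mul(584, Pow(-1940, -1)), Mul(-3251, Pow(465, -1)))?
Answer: Rational(-65785, 9021) ≈ -7.2924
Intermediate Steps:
Add(Mul(584, Pow(-1940, -1)), Mul(-3251, Pow(465, -1))) = Add(Mul(584, Rational(-1, 1940)), Mul(-3251, Rational(1, 465))) = Add(Rational(-146, 485), Rational(-3251, 465)) = Rational(-65785, 9021)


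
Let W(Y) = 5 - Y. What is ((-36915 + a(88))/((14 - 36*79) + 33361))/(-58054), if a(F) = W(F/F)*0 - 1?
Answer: 18458/886223337 ≈ 2.0828e-5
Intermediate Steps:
a(F) = -1 (a(F) = (5 - F/F)*0 - 1 = (5 - 1*1)*0 - 1 = (5 - 1)*0 - 1 = 4*0 - 1 = 0 - 1 = -1)
((-36915 + a(88))/((14 - 36*79) + 33361))/(-58054) = ((-36915 - 1)/((14 - 36*79) + 33361))/(-58054) = -36916/((14 - 2844) + 33361)*(-1/58054) = -36916/(-2830 + 33361)*(-1/58054) = -36916/30531*(-1/58054) = 18458/886223337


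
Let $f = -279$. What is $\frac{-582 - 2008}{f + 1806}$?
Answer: $- \frac{2590}{1527} \approx -1.6961$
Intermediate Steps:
$\frac{-582 - 2008}{f + 1806} = \frac{-582 - 2008}{-279 + 1806} = - \frac{2590}{1527}$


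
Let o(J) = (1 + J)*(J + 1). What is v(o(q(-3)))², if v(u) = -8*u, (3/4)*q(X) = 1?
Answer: 153664/81 ≈ 1897.1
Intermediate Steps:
q(X) = 4/3 (q(X) = (4/3)*1 = 4/3)
o(J) = (1 + J)² (o(J) = (1 + J)*(1 + J) = (1 + J)²)
v(o(q(-3)))² = (-8*(1 + 4/3)²)² = (-8*(7/3)²)² = (-8*49/9)² = (-392/9)² = 153664/81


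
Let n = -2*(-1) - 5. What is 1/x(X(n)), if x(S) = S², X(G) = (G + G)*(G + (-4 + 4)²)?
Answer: 1/324 ≈ 0.0030864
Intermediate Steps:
n = -3 (n = 2 - 5 = -3)
X(G) = 2*G² (X(G) = (2*G)*(G + 0²) = (2*G)*(G + 0) = (2*G)*G = 2*G²)
1/x(X(n)) = 1/((2*(-3)²)²) = 1/((2*9)²) = 1/(18²) = 1/324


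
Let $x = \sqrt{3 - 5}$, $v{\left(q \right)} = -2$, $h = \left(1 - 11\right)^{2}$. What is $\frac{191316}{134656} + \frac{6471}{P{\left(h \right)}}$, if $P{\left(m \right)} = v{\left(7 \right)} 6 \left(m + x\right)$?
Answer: $- \frac{222824257}{56117888} + \frac{719 i \sqrt{2}}{13336} \approx -3.9706 + 0.076246 i$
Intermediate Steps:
$h = 100$ ($h = \left(-10\right)^{2} = 100$)
$x = i \sqrt{2}$ ($x = \sqrt{-2} = i \sqrt{2} \approx 1.4142 i$)
$P{\left(m \right)} = - 12 m - 12 i \sqrt{2}$ ($P{\left(m \right)} = - 2 \cdot 6 \left(m + i \sqrt{2}\right) = - 2 \left(6 m + 6 i \sqrt{2}\right) = - 12 m - 12 i \sqrt{2}$)
$\frac{191316}{134656} + \frac{6471}{P{\left(h \right)}} = \frac{191316}{134656} + \frac{6471}{\left(-12\right) 100 - 12 i \sqrt{2}} = 191316 \cdot \frac{1}{134656} + \frac{6471}{-1200 - 12 i \sqrt{2}} = \frac{47829}{33664} + \frac{6471}{-1200 - 12 i \sqrt{2}}$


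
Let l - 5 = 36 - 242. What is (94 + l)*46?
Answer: -4922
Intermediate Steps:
l = -201 (l = 5 + (36 - 242) = 5 - 206 = -201)
(94 + l)*46 = (94 - 201)*46 = -107*46 = -4922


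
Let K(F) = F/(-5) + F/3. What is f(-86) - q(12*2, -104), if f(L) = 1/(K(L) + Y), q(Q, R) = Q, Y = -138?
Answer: -53823/2242 ≈ -24.007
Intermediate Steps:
K(F) = 2*F/15 (K(F) = F*(-⅕) + F*(⅓) = -F/5 + F/3 = 2*F/15)
f(L) = 1/(-138 + 2*L/15) (f(L) = 1/(2*L/15 - 138) = 1/(-138 + 2*L/15))
f(-86) - q(12*2, -104) = 15/(2*(-1035 - 86)) - 12*2 = (15/2)/(-1121) - 1*24 = (15/2)*(-1/1121) - 24 = -15/2242 - 24 = -53823/2242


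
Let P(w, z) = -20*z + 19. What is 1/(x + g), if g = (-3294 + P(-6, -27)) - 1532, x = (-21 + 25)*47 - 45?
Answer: -1/4124 ≈ -0.00024248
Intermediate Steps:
x = 143 (x = 4*47 - 45 = 188 - 45 = 143)
P(w, z) = 19 - 20*z
g = -4267 (g = (-3294 + (19 - 20*(-27))) - 1532 = (-3294 + (19 + 540)) - 1532 = (-3294 + 559) - 1532 = -2735 - 1532 = -4267)
1/(x + g) = 1/(143 - 4267) = 1/(-4124) = -1/4124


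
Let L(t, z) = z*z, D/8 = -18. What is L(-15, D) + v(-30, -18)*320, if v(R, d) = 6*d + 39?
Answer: -1344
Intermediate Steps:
D = -144 (D = 8*(-18) = -144)
v(R, d) = 39 + 6*d
L(t, z) = z²
L(-15, D) + v(-30, -18)*320 = (-144)² + (39 + 6*(-18))*320 = 20736 + (39 - 108)*320 = 20736 - 69*320 = 20736 - 22080 = -1344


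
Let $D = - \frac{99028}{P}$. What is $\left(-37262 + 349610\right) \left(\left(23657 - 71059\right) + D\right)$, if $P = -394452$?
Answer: $- \frac{486682815301604}{32871} \approx -1.4806 \cdot 10^{10}$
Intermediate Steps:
$D = \frac{24757}{98613}$ ($D = - \frac{99028}{-394452} = \left(-99028\right) \left(- \frac{1}{394452}\right) = \frac{24757}{98613} \approx 0.25105$)
$\left(-37262 + 349610\right) \left(\left(23657 - 71059\right) + D\right) = \left(-37262 + 349610\right) \left(\left(23657 - 71059\right) + \frac{24757}{98613}\right) = 312348 \left(\left(23657 - 71059\right) + \frac{24757}{98613}\right) = 312348 \left(-47402 + \frac{24757}{98613}\right) = 312348 \left(- \frac{4674428669}{98613}\right) = - \frac{486682815301604}{32871}$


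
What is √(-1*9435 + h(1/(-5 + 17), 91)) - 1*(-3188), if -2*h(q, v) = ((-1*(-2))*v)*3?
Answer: 3188 + 2*I*√2427 ≈ 3188.0 + 98.529*I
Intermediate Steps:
h(q, v) = -3*v (h(q, v) = -(-1*(-2))*v*3/2 = -2*v*3/2 = -3*v)
√(-1*9435 + h(1/(-5 + 17), 91)) - 1*(-3188) = √(-1*9435 - 3*91) - 1*(-3188) = √(-9435 - 273) + 3188 = √(-9708) + 3188 = 2*I*√2427 + 3188 = 3188 + 2*I*√2427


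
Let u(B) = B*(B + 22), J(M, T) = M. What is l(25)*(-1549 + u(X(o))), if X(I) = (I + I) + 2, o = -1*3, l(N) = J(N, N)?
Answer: -40525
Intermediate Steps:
l(N) = N
o = -3
X(I) = 2 + 2*I (X(I) = 2*I + 2 = 2 + 2*I)
u(B) = B*(22 + B)
l(25)*(-1549 + u(X(o))) = 25*(-1549 + (2 + 2*(-3))*(22 + (2 + 2*(-3)))) = 25*(-1549 + (2 - 6)*(22 + (2 - 6))) = 25*(-1549 - 4*(22 - 4)) = 25*(-1549 - 4*18) = 25*(-1549 - 72) = 25*(-1621) = -40525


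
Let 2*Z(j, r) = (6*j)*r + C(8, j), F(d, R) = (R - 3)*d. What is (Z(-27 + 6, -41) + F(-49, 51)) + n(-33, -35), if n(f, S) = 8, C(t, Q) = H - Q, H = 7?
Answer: 253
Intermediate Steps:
C(t, Q) = 7 - Q
F(d, R) = d*(-3 + R) (F(d, R) = (-3 + R)*d = d*(-3 + R))
Z(j, r) = 7/2 - j/2 + 3*j*r (Z(j, r) = ((6*j)*r + (7 - j))/2 = (6*j*r + (7 - j))/2 = (7 - j + 6*j*r)/2 = 7/2 - j/2 + 3*j*r)
(Z(-27 + 6, -41) + F(-49, 51)) + n(-33, -35) = ((7/2 - (-27 + 6)/2 + 3*(-27 + 6)*(-41)) - 49*(-3 + 51)) + 8 = ((7/2 - ½*(-21) + 3*(-21)*(-41)) - 49*48) + 8 = ((7/2 + 21/2 + 2583) - 2352) + 8 = (2597 - 2352) + 8 = 245 + 8 = 253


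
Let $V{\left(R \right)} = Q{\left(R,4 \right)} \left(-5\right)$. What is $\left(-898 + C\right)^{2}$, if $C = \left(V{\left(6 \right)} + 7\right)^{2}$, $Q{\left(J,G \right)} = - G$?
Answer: $28561$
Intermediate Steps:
$V{\left(R \right)} = 20$ ($V{\left(R \right)} = \left(-1\right) 4 \left(-5\right) = \left(-4\right) \left(-5\right) = 20$)
$C = 729$ ($C = \left(20 + 7\right)^{2} = 27^{2} = 729$)
$\left(-898 + C\right)^{2} = \left(-898 + 729\right)^{2} = \left(-169\right)^{2} = 28561$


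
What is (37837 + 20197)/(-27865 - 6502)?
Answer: -58034/34367 ≈ -1.6887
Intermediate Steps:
(37837 + 20197)/(-27865 - 6502) = 58034/(-34367) = 58034*(-1/34367) = -58034/34367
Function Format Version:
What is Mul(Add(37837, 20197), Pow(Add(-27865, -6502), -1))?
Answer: Rational(-58034, 34367) ≈ -1.6887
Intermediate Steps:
Mul(Add(37837, 20197), Pow(Add(-27865, -6502), -1)) = Mul(58034, Pow(-34367, -1)) = Mul(58034, Rational(-1, 34367)) = Rational(-58034, 34367)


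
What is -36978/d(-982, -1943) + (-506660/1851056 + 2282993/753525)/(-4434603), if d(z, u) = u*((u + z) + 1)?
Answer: -840984420949659001373/129197239573338742025700 ≈ -0.0065093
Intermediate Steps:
d(z, u) = u*(1 + u + z)
-36978/d(-982, -1943) + (-506660/1851056 + 2282993/753525)/(-4434603) = -36978*(-1/(1943*(1 - 1943 - 982))) + (-506660/1851056 + 2282993/753525)/(-4434603) = -36978/((-1943*(-2924))) + (-506660*1/1851056 + 2282993*(1/753525))*(-1/4434603) = -36978/5681332 + (-126665/462764 + 2282993/753525)*(-1/4434603) = -36978*1/5681332 + (961041728527/348704243100)*(-1/4434603) = -18489/2840666 - 961041728527/1546364882563989300 = -840984420949659001373/129197239573338742025700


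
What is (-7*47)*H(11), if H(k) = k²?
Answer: -39809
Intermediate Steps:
(-7*47)*H(11) = -7*47*11² = -329*121 = -39809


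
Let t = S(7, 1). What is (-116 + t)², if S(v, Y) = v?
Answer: 11881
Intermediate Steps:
t = 7
(-116 + t)² = (-116 + 7)² = (-109)² = 11881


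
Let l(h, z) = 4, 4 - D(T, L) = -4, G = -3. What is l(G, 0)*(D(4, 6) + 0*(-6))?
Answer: 32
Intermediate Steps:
D(T, L) = 8 (D(T, L) = 4 - 1*(-4) = 4 + 4 = 8)
l(G, 0)*(D(4, 6) + 0*(-6)) = 4*(8 + 0*(-6)) = 4*(8 + 0) = 4*8 = 32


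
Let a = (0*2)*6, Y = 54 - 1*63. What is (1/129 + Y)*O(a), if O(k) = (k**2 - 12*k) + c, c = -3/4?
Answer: 290/43 ≈ 6.7442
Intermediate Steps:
Y = -9 (Y = 54 - 63 = -9)
a = 0 (a = 0*6 = 0)
c = -3/4 (c = -3*1/4 = -3/4 ≈ -0.75000)
O(k) = -3/4 + k**2 - 12*k (O(k) = (k**2 - 12*k) - 3/4 = -3/4 + k**2 - 12*k)
(1/129 + Y)*O(a) = (1/129 - 9)*(-3/4 + 0**2 - 12*0) = (1/129 - 9)*(-3/4 + 0 + 0) = -1160/129*(-3/4) = 290/43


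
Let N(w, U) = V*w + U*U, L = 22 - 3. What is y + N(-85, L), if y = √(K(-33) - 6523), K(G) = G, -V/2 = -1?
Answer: 191 + 2*I*√1639 ≈ 191.0 + 80.969*I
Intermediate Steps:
V = 2 (V = -2*(-1) = 2)
L = 19
N(w, U) = U² + 2*w (N(w, U) = 2*w + U*U = 2*w + U² = U² + 2*w)
y = 2*I*√1639 (y = √(-33 - 6523) = √(-6556) = 2*I*√1639 ≈ 80.969*I)
y + N(-85, L) = 2*I*√1639 + (19² + 2*(-85)) = 2*I*√1639 + (361 - 170) = 2*I*√1639 + 191 = 191 + 2*I*√1639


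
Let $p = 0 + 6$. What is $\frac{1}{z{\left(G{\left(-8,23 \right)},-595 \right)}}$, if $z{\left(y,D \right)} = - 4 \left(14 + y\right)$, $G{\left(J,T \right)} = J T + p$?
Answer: $\frac{1}{656} \approx 0.0015244$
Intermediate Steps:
$p = 6$
$G{\left(J,T \right)} = 6 + J T$ ($G{\left(J,T \right)} = J T + 6 = 6 + J T$)
$z{\left(y,D \right)} = -56 - 4 y$
$\frac{1}{z{\left(G{\left(-8,23 \right)},-595 \right)}} = \frac{1}{-56 - 4 \left(6 - 184\right)} = \frac{1}{-56 - -712} = \frac{1}{-56 + 712} = \frac{1}{656}$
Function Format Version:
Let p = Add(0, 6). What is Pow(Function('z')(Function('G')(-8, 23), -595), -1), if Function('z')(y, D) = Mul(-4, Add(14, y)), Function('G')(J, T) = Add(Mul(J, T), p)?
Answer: Rational(1, 656) ≈ 0.0015244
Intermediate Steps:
p = 6
Function('G')(J, T) = Add(6, Mul(J, T)) (Function('G')(J, T) = Add(Mul(J, T), 6) = Add(6, Mul(J, T)))
Function('z')(y, D) = Add(-56, Mul(-4, y))
Pow(Function('z')(Function('G')(-8, 23), -595), -1) = Pow(Add(-56, Mul(-4, Add(6, Mul(-8, 23)))), -1) = Pow(Add(-56, Mul(-4, Add(6, -184))), -1) = Pow(Add(-56, Mul(-4, -178)), -1) = Pow(Add(-56, 712), -1) = Pow(656, -1) = Rational(1, 656)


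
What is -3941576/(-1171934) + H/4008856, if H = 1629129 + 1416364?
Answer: 9685163695259/2349057323752 ≈ 4.1230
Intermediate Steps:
H = 3045493
-3941576/(-1171934) + H/4008856 = -3941576/(-1171934) + 3045493/4008856 = -3941576*(-1/1171934) + 3045493*(1/4008856) = 1970788/585967 + 3045493/4008856 = 9685163695259/2349057323752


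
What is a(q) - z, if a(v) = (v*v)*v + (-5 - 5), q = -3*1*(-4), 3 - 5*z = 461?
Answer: 9048/5 ≈ 1809.6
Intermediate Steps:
z = -458/5 (z = ⅗ - ⅕*461 = ⅗ - 461/5 = -458/5 ≈ -91.600)
q = 12 (q = -3*(-4) = 12)
a(v) = -10 + v³ (a(v) = v²*v - 10 = v³ - 10 = -10 + v³)
a(q) - z = (-10 + 12³) - 1*(-458/5) = (-10 + 1728) + 458/5 = 1718 + 458/5 = 9048/5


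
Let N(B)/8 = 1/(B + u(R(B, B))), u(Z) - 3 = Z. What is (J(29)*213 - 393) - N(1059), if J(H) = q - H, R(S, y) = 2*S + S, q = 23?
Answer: -7083377/4239 ≈ -1671.0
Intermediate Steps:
R(S, y) = 3*S
u(Z) = 3 + Z
J(H) = 23 - H
N(B) = 8/(3 + 4*B) (N(B) = 8/(B + (3 + 3*B)) = 8/(3 + 4*B))
(J(29)*213 - 393) - N(1059) = ((23 - 1*29)*213 - 393) - 8/(3 + 4*1059) = ((23 - 29)*213 - 393) - 8/(3 + 4236) = (-6*213 - 393) - 8/4239 = (-1278 - 393) - 8/4239 = -1671 - 1*8/4239 = -1671 - 8/4239 = -7083377/4239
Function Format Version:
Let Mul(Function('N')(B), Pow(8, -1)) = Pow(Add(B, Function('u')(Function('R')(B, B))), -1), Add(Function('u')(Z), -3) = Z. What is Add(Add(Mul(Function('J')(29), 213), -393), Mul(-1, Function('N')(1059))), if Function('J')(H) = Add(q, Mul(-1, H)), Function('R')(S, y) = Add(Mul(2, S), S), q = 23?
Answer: Rational(-7083377, 4239) ≈ -1671.0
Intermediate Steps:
Function('R')(S, y) = Mul(3, S)
Function('u')(Z) = Add(3, Z)
Function('J')(H) = Add(23, Mul(-1, H))
Function('N')(B) = Mul(8, Pow(Add(3, Mul(4, B)), -1)) (Function('N')(B) = Mul(8, Pow(Add(B, Add(3, Mul(3, B))), -1)) = Mul(8, Pow(Add(3, Mul(4, B)), -1)))
Add(Add(Mul(Function('J')(29), 213), -393), Mul(-1, Function('N')(1059))) = Add(Add(Mul(Add(23, Mul(-1, 29)), 213), -393), Mul(-1, Mul(8, Pow(Add(3, Mul(4, 1059)), -1)))) = Add(Add(Mul(Add(23, -29), 213), -393), Mul(-1, Mul(8, Pow(Add(3, 4236), -1)))) = Add(Add(Mul(-6, 213), -393), Mul(-1, Mul(8, Pow(4239, -1)))) = Add(Add(-1278, -393), Mul(-1, Mul(8, Rational(1, 4239)))) = Add(-1671, Mul(-1, Rational(8, 4239))) = Add(-1671, Rational(-8, 4239)) = Rational(-7083377, 4239)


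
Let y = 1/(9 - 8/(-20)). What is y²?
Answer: 25/2209 ≈ 0.011317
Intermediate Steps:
y = 5/47 (y = 1/(9 - 8*(-1/20)) = 1/(9 + ⅖) = 1/(47/5) = 5/47 ≈ 0.10638)
y² = (5/47)² = 25/2209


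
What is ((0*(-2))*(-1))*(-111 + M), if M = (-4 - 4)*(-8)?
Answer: 0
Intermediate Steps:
M = 64 (M = -8*(-8) = 64)
((0*(-2))*(-1))*(-111 + M) = ((0*(-2))*(-1))*(-111 + 64) = (0*(-1))*(-47) = 0*(-47) = 0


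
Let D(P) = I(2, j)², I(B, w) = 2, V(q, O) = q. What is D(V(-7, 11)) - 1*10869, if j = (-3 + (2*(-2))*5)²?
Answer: -10865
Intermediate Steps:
j = 529 (j = (-3 - 4*5)² = (-3 - 20)² = (-23)² = 529)
D(P) = 4 (D(P) = 2² = 4)
D(V(-7, 11)) - 1*10869 = 4 - 1*10869 = 4 - 10869 = -10865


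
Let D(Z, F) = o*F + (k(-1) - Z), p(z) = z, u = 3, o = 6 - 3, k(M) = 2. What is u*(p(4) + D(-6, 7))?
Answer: 99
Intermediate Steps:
o = 3
D(Z, F) = 2 - Z + 3*F (D(Z, F) = 3*F + (2 - Z) = 2 - Z + 3*F)
u*(p(4) + D(-6, 7)) = 3*(4 + (2 - 1*(-6) + 3*7)) = 3*(4 + (2 + 6 + 21)) = 3*(4 + 29) = 3*33 = 99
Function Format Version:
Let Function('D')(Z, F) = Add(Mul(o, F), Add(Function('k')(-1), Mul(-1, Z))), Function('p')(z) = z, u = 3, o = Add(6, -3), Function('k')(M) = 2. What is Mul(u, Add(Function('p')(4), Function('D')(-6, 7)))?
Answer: 99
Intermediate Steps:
o = 3
Function('D')(Z, F) = Add(2, Mul(-1, Z), Mul(3, F)) (Function('D')(Z, F) = Add(Mul(3, F), Add(2, Mul(-1, Z))) = Add(2, Mul(-1, Z), Mul(3, F)))
Mul(u, Add(Function('p')(4), Function('D')(-6, 7))) = Mul(3, Add(4, Add(2, Mul(-1, -6), Mul(3, 7)))) = Mul(3, Add(4, Add(2, 6, 21))) = Mul(3, Add(4, 29)) = Mul(3, 33) = 99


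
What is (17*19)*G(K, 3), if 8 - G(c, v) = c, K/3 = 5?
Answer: -2261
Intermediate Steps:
K = 15 (K = 3*5 = 15)
G(c, v) = 8 - c
(17*19)*G(K, 3) = (17*19)*(8 - 1*15) = 323*(8 - 15) = 323*(-7) = -2261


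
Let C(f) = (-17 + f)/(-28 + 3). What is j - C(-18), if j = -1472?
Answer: -7367/5 ≈ -1473.4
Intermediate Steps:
C(f) = 17/25 - f/25 (C(f) = (-17 + f)/(-25) = (-17 + f)*(-1/25) = 17/25 - f/25)
j - C(-18) = -1472 - (17/25 - 1/25*(-18)) = -1472 - (17/25 + 18/25) = -1472 - 1*7/5 = -1472 - 7/5 = -7367/5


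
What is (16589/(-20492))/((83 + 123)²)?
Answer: -16589/869598512 ≈ -1.9077e-5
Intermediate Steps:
(16589/(-20492))/((83 + 123)²) = (16589*(-1/20492))/(206²) = -16589/20492/42436 = -16589/20492*1/42436 = -16589/869598512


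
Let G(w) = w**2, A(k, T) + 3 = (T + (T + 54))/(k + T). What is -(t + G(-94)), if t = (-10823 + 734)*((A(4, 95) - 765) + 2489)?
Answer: 191171187/11 ≈ 1.7379e+7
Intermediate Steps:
A(k, T) = -3 + (54 + 2*T)/(T + k) (A(k, T) = -3 + (T + (T + 54))/(k + T) = -3 + (T + (54 + T))/(T + k) = -3 + (54 + 2*T)/(T + k))
t = -191268383/11 (t = (-10823 + 734)*(((54 - 1*95 - 3*4)/(95 + 4) - 765) + 2489) = -10089*(((54 - 95 - 12)/99 - 765) + 2489) = -10089*(((1/99)*(-53) - 765) + 2489) = -10089*((-53/99 - 765) + 2489) = -10089*(-75788/99 + 2489) = -10089*170623/99 = -191268383/11 ≈ -1.7388e+7)
-(t + G(-94)) = -(-191268383/11 + (-94)**2) = -(-191268383/11 + 8836) = -1*(-191171187/11) = 191171187/11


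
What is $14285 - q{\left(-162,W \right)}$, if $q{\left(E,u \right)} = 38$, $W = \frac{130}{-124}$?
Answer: $14247$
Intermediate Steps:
$W = - \frac{65}{62}$ ($W = 130 \left(- \frac{1}{124}\right) = - \frac{65}{62} \approx -1.0484$)
$14285 - q{\left(-162,W \right)} = 14285 - 38 = 14247$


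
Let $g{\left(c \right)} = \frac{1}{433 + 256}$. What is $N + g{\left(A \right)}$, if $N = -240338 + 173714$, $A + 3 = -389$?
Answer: $- \frac{45903935}{689} \approx -66624.0$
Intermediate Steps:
$A = -392$ ($A = -3 - 389 = -392$)
$N = -66624$
$g{\left(c \right)} = \frac{1}{689}$
$N + g{\left(A \right)} = -66624 + \frac{1}{689} = - \frac{45903935}{689}$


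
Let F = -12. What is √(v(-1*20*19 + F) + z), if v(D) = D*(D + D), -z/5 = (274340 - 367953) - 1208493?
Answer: √6817858 ≈ 2611.1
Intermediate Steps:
z = 6510530 (z = -5*((274340 - 367953) - 1208493) = -5*(-93613 - 1208493) = -5*(-1302106) = 6510530)
v(D) = 2*D² (v(D) = D*(2*D) = 2*D²)
√(v(-1*20*19 + F) + z) = √(2*(-1*20*19 - 12)² + 6510530) = √(2*(-20*19 - 12)² + 6510530) = √(2*(-380 - 12)² + 6510530) = √(2*(-392)² + 6510530) = √(2*153664 + 6510530) = √(307328 + 6510530) = √6817858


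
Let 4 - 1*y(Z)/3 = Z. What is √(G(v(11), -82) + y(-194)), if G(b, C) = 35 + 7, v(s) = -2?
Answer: 2*√159 ≈ 25.219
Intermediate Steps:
G(b, C) = 42
y(Z) = 12 - 3*Z
√(G(v(11), -82) + y(-194)) = √(42 + (12 - 3*(-194))) = √(42 + (12 + 582)) = √(42 + 594) = √636 = 2*√159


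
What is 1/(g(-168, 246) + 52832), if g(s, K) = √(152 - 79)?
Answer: 52832/2791220151 - √73/2791220151 ≈ 1.8925e-5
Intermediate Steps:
g(s, K) = √73
1/(g(-168, 246) + 52832) = 1/(√73 + 52832) = 1/(52832 + √73)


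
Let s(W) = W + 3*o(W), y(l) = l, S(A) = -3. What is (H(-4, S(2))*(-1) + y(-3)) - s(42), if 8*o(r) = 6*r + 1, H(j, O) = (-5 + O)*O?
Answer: -1311/8 ≈ -163.88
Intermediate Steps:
H(j, O) = O*(-5 + O)
o(r) = 1/8 + 3*r/4 (o(r) = (6*r + 1)/8 = (1 + 6*r)/8 = 1/8 + 3*r/4)
s(W) = 3/8 + 13*W/4 (s(W) = W + 3*(1/8 + 3*W/4) = W + (3/8 + 9*W/4) = 3/8 + 13*W/4)
(H(-4, S(2))*(-1) + y(-3)) - s(42) = (-3*(-5 - 3)*(-1) - 3) - (3/8 + (13/4)*42) = (-3*(-8)*(-1) - 3) - (3/8 + 273/2) = (24*(-1) - 3) - 1*1095/8 = (-24 - 3) - 1095/8 = -27 - 1095/8 = -1311/8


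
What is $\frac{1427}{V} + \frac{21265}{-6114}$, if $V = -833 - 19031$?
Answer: $- \frac{215566319}{60724248} \approx -3.5499$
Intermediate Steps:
$V = -19864$
$\frac{1427}{V} + \frac{21265}{-6114} = \frac{1427}{-19864} + \frac{21265}{-6114} = 1427 \left(- \frac{1}{19864}\right) + 21265 \left(- \frac{1}{6114}\right) = - \frac{1427}{19864} - \frac{21265}{6114} = - \frac{215566319}{60724248}$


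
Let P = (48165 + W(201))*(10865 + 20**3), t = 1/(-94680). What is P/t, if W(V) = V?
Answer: -86388360181200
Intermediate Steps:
t = -1/94680 ≈ -1.0562e-5
P = 912424590 (P = (48165 + 201)*(10865 + 20**3) = 48366*(10865 + 8000) = 48366*18865 = 912424590)
P/t = 912424590/(-1/94680) = 912424590*(-94680) = -86388360181200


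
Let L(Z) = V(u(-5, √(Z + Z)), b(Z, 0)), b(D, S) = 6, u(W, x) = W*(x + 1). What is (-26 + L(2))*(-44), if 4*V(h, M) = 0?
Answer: 1144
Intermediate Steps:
u(W, x) = W*(1 + x)
V(h, M) = 0 (V(h, M) = (¼)*0 = 0)
L(Z) = 0
(-26 + L(2))*(-44) = (-26 + 0)*(-44) = -26*(-44) = 1144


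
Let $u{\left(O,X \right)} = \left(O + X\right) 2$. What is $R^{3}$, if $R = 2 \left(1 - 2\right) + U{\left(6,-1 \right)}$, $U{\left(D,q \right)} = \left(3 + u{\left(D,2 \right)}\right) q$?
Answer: $-9261$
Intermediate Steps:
$u{\left(O,X \right)} = 2 O + 2 X$
$U{\left(D,q \right)} = q \left(7 + 2 D\right)$ ($U{\left(D,q \right)} = \left(3 + \left(2 D + 2 \cdot 2\right)\right) q = \left(3 + \left(2 D + 4\right)\right) q = \left(3 + \left(4 + 2 D\right)\right) q = \left(7 + 2 D\right) q = q \left(7 + 2 D\right)$)
$R = -21$ ($R = 2 \left(1 - 2\right) - \left(7 + 2 \cdot 6\right) = 2 \left(-1\right) - \left(7 + 12\right) = -2 - 19 = -21$)
$R^{3} = \left(-21\right)^{3} = -9261$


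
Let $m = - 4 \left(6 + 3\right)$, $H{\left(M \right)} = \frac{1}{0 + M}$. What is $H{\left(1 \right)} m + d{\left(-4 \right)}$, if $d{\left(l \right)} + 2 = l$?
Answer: $-42$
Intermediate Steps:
$H{\left(M \right)} = \frac{1}{M}$
$d{\left(l \right)} = -2 + l$
$m = -36$ ($m = \left(-4\right) 9 = -36$)
$H{\left(1 \right)} m + d{\left(-4 \right)} = 1^{-1} \left(-36\right) - 6 = 1 \left(-36\right) - 6 = -36 - 6 = -42$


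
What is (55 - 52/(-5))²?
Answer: 106929/25 ≈ 4277.2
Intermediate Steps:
(55 - 52/(-5))² = (55 - 52*(-⅕))² = (55 + 52/5)² = (327/5)² = 106929/25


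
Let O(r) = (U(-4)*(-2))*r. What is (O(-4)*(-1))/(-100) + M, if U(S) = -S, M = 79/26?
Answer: 2183/650 ≈ 3.3585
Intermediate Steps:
M = 79/26 (M = 79*(1/26) = 79/26 ≈ 3.0385)
O(r) = -8*r (O(r) = (-1*(-4)*(-2))*r = (4*(-2))*r = -8*r)
(O(-4)*(-1))/(-100) + M = (-8*(-4)*(-1))/(-100) + 79/26 = -8*(-1)/25 + 79/26 = -1/100*(-32) + 79/26 = 8/25 + 79/26 = 2183/650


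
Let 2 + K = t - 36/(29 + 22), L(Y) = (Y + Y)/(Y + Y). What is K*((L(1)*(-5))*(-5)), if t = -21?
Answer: -10075/17 ≈ -592.65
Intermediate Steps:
L(Y) = 1 (L(Y) = (2*Y)/((2*Y)) = (2*Y)*(1/(2*Y)) = 1)
K = -403/17 (K = -2 + (-21 - 36/(29 + 22)) = -2 + (-21 - 36/51) = -2 + (-21 - 36*1/51) = -2 + (-21 - 12/17) = -2 - 369/17 = -403/17 ≈ -23.706)
K*((L(1)*(-5))*(-5)) = -403*1*(-5)*(-5)/17 = -(-2015)*(-5)/17 = -403/17*25 = -10075/17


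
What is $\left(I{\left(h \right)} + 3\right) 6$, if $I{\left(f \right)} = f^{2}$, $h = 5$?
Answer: $168$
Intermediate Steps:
$\left(I{\left(h \right)} + 3\right) 6 = \left(5^{2} + 3\right) 6 = \left(25 + 3\right) 6 = 28 \cdot 6 = 168$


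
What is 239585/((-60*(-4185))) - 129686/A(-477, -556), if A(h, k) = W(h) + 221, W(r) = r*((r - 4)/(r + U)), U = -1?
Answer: 3119065256443/6217185780 ≈ 501.68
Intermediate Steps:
W(r) = r*(-4 + r)/(-1 + r) (W(r) = r*((r - 4)/(r - 1)) = r*((-4 + r)/(-1 + r)) = r*(-4 + r)/(-1 + r))
A(h, k) = 221 + h*(-4 + h)/(-1 + h) (A(h, k) = h*(-4 + h)/(-1 + h) + 221 = 221 + h*(-4 + h)/(-1 + h))
239585/((-60*(-4185))) - 129686/A(-477, -556) = 239585/((-60*(-4185))) - 129686*(-1 - 477)/(-221 + (-477)**2 + 217*(-477)) = 239585/251100 - 129686*(-478/(-221 + 227529 - 103509)) = 239585*(1/251100) - 129686/((-1/478*123799)) = 47917/50220 - 129686/(-123799/478) = 47917/50220 - 129686*(-478/123799) = 47917/50220 + 61989908/123799 = 3119065256443/6217185780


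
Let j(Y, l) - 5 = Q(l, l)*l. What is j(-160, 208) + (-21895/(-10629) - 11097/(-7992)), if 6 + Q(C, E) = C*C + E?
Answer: 28444449599111/3146184 ≈ 9.0409e+6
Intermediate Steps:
Q(C, E) = -6 + E + C² (Q(C, E) = -6 + (C*C + E) = -6 + (C² + E) = -6 + (E + C²) = -6 + E + C²)
j(Y, l) = 5 + l*(-6 + l + l²) (j(Y, l) = 5 + (-6 + l + l²)*l = 5 + l*(-6 + l + l²))
j(-160, 208) + (-21895/(-10629) - 11097/(-7992)) = (5 + 208*(-6 + 208 + 208²)) + (-21895/(-10629) - 11097/(-7992)) = (5 + 208*(-6 + 208 + 43264)) + (-21895*(-1/10629) - 11097*(-1/7992)) = (5 + 208*43466) + (21895/10629 + 411/296) = (5 + 9040928) + 10849439/3146184 = 9040933 + 10849439/3146184 = 28444449599111/3146184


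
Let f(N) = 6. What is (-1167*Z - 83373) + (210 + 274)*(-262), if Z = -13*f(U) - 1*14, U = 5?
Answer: -102817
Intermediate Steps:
Z = -92 (Z = -13*6 - 1*14 = -78 - 14 = -92)
(-1167*Z - 83373) + (210 + 274)*(-262) = (-1167*(-92) - 83373) + (210 + 274)*(-262) = (107364 - 83373) + 484*(-262) = 23991 - 126808 = -102817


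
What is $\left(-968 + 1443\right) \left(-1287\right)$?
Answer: $-611325$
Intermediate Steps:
$\left(-968 + 1443\right) \left(-1287\right) = 475 \left(-1287\right) = -611325$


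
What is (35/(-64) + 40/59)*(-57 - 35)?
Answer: -11385/944 ≈ -12.060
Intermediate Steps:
(35/(-64) + 40/59)*(-57 - 35) = (35*(-1/64) + 40*(1/59))*(-92) = (-35/64 + 40/59)*(-92) = (495/3776)*(-92) = -11385/944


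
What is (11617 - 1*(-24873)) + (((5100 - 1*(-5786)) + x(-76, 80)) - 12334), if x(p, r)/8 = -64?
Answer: 34530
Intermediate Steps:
x(p, r) = -512 (x(p, r) = 8*(-64) = -512)
(11617 - 1*(-24873)) + (((5100 - 1*(-5786)) + x(-76, 80)) - 12334) = (11617 - 1*(-24873)) + (((5100 - 1*(-5786)) - 512) - 12334) = (11617 + 24873) + (((5100 + 5786) - 512) - 12334) = 36490 + ((10886 - 512) - 12334) = 36490 + (10374 - 12334) = 36490 - 1960 = 34530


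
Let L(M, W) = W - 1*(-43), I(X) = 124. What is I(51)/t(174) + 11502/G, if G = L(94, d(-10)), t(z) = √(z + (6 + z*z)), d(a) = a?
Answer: 3834/11 + 31*√94/423 ≈ 349.26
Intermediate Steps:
t(z) = √(6 + z + z²) (t(z) = √(z + (6 + z²)) = √(6 + z + z²))
L(M, W) = 43 + W (L(M, W) = W + 43 = 43 + W)
G = 33 (G = 43 - 10 = 33)
I(51)/t(174) + 11502/G = 124/(√(6 + 174 + 174²)) + 11502/33 = 124/(√(6 + 174 + 30276)) + 11502*(1/33) = 124/(√30456) + 3834/11 = 124/((18*√94)) + 3834/11 = 124*(√94/1692) + 3834/11 = 31*√94/423 + 3834/11 = 3834/11 + 31*√94/423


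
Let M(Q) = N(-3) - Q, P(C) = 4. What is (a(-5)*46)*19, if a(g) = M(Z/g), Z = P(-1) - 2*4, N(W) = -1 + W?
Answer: -20976/5 ≈ -4195.2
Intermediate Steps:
Z = -4 (Z = 4 - 2*4 = 4 - 1*8 = 4 - 8 = -4)
M(Q) = -4 - Q (M(Q) = (-1 - 3) - Q = -4 - Q)
a(g) = -4 + 4/g (a(g) = -4 - (-4)/g = -4 + 4/g)
(a(-5)*46)*19 = ((-4 + 4/(-5))*46)*19 = ((-4 + 4*(-⅕))*46)*19 = ((-4 - ⅘)*46)*19 = -24/5*46*19 = -1104/5*19 = -20976/5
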